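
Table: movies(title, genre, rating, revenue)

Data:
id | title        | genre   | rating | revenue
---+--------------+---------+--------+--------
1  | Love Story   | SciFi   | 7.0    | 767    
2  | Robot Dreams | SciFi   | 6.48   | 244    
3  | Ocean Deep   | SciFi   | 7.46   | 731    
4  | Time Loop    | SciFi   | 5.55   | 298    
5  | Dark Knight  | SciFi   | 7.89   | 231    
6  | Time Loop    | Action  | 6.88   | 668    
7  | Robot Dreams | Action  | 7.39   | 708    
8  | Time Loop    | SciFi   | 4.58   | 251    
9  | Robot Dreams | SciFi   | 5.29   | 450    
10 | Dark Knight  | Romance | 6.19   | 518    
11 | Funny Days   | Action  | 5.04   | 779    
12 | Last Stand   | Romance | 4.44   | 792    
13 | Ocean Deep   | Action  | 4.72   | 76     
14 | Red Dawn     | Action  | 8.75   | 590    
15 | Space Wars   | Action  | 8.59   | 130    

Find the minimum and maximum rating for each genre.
SELECT genre, MIN(rating), MAX(rating)
FROM movies
GROUP BY genre

Result:
  Action: min=4.72, max=8.75
  Romance: min=4.44, max=6.19
  SciFi: min=4.58, max=7.89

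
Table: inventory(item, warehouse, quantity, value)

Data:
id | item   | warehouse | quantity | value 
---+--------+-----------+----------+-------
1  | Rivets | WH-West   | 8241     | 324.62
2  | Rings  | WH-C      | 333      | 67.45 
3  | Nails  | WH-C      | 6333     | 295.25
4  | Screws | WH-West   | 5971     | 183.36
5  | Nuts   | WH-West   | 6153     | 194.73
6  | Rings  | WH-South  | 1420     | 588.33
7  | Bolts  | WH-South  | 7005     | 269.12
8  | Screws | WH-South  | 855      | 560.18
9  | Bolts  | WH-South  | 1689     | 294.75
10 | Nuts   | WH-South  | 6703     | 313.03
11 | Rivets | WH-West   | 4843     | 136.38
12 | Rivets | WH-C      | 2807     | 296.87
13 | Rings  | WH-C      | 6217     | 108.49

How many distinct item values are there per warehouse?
SELECT warehouse, COUNT(DISTINCT item)
FROM inventory
GROUP BY warehouse

Result:
  WH-C: 3 distinct
  WH-South: 4 distinct
  WH-West: 3 distinct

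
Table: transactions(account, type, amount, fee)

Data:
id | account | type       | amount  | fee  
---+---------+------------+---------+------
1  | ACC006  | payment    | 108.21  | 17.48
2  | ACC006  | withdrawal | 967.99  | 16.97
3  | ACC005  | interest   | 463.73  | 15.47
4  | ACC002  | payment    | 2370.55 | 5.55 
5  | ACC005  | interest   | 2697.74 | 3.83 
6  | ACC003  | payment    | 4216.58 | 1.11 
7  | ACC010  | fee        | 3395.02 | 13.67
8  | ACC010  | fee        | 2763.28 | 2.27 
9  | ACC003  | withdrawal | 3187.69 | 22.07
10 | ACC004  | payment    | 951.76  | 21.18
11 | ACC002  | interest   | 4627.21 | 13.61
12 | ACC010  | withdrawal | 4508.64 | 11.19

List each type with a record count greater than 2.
SELECT type, COUNT(*) as cnt
FROM transactions
GROUP BY type
HAVING COUNT(*) > 2

Result:
  interest: 3
  payment: 4
  withdrawal: 3

Note: HAVING filters groups after aggregation, WHERE filters rows before.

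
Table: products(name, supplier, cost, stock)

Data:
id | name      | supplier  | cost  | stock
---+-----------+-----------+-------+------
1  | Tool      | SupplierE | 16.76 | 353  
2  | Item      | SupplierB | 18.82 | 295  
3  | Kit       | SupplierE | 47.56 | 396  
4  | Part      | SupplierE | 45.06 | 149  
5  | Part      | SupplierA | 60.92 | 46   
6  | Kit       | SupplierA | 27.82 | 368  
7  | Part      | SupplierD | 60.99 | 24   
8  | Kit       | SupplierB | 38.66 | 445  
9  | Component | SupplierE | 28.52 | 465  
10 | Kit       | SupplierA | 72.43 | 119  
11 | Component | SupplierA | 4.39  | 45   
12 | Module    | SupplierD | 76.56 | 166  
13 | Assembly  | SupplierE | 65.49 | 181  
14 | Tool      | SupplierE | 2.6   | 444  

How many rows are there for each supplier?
SELECT supplier, COUNT(*) as count
FROM products
GROUP BY supplier

Result:
  SupplierA: 4
  SupplierB: 2
  SupplierD: 2
  SupplierE: 6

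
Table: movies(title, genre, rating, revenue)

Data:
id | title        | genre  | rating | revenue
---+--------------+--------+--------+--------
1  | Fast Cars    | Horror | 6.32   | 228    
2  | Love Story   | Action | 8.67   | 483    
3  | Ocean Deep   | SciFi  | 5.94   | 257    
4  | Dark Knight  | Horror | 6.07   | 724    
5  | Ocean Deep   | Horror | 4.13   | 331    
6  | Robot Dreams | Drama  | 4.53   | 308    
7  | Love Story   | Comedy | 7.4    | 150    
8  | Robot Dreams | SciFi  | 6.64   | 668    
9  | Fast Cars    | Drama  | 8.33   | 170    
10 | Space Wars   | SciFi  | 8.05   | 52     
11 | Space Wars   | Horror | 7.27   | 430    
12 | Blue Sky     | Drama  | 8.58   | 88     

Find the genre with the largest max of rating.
SELECT genre, MAX(rating) as val
FROM movies
GROUP BY genre
ORDER BY val DESC
LIMIT 1

Result: Action with max(rating) = 8.67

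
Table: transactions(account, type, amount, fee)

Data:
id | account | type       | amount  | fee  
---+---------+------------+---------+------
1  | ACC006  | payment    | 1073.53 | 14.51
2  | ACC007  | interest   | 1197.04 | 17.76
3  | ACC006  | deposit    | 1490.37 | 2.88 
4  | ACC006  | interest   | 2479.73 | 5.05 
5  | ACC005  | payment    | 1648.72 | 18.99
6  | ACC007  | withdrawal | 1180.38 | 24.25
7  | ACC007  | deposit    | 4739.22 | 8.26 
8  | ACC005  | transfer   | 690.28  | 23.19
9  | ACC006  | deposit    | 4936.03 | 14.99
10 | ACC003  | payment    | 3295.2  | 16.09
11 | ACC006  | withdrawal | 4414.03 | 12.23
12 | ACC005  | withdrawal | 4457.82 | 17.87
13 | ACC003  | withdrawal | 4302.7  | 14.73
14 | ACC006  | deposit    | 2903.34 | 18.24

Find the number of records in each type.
SELECT type, COUNT(*) as count
FROM transactions
GROUP BY type

Result:
  deposit: 4
  interest: 2
  payment: 3
  transfer: 1
  withdrawal: 4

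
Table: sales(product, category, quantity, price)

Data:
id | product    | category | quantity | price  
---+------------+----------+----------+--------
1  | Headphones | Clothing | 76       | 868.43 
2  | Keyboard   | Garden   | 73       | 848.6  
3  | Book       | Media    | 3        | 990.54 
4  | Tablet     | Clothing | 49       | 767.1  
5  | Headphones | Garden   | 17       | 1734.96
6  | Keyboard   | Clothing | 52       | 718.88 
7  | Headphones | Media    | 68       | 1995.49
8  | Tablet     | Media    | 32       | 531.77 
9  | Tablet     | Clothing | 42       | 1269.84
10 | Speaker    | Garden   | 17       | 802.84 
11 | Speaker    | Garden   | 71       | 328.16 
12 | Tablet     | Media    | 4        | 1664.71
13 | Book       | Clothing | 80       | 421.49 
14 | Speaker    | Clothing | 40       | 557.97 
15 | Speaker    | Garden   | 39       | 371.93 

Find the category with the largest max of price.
SELECT category, MAX(price) as val
FROM sales
GROUP BY category
ORDER BY val DESC
LIMIT 1

Result: Media with max(price) = 1995.49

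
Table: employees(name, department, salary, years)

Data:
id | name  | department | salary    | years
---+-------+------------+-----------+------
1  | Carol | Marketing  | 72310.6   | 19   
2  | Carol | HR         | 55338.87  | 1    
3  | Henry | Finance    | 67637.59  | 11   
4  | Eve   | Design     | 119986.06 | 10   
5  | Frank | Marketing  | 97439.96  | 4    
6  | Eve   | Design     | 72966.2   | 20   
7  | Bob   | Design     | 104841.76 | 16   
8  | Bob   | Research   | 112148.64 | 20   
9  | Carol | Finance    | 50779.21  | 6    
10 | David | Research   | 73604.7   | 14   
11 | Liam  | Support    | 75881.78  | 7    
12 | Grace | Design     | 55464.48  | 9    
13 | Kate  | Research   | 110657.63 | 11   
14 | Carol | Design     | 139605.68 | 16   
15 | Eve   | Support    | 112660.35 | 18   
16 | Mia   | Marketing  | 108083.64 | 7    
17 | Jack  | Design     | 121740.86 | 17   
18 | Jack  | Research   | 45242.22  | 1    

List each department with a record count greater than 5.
SELECT department, COUNT(*) as cnt
FROM employees
GROUP BY department
HAVING COUNT(*) > 5

Result:
  Design: 6

Note: HAVING filters groups after aggregation, WHERE filters rows before.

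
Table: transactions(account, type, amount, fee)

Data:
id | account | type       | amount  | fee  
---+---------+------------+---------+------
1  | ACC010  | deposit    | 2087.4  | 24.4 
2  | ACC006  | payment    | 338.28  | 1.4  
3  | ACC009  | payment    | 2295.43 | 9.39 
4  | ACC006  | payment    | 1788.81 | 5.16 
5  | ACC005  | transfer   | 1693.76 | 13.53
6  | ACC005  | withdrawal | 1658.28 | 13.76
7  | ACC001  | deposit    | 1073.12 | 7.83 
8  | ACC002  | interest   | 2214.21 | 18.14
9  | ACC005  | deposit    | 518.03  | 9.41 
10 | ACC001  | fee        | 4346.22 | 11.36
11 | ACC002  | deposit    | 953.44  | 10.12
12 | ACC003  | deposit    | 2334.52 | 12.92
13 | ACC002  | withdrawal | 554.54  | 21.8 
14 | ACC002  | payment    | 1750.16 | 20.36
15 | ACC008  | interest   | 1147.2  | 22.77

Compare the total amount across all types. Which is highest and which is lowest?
SELECT type, SUM(amount)
FROM transactions
GROUP BY type
ORDER BY SUM(amount)

All groups:
  transfer: 1693.76
  withdrawal: 2212.82
  interest: 3361.41
  fee: 4346.22
  payment: 6172.68
  deposit: 6966.51

Highest: deposit (6966.51)
Lowest: transfer (1693.76)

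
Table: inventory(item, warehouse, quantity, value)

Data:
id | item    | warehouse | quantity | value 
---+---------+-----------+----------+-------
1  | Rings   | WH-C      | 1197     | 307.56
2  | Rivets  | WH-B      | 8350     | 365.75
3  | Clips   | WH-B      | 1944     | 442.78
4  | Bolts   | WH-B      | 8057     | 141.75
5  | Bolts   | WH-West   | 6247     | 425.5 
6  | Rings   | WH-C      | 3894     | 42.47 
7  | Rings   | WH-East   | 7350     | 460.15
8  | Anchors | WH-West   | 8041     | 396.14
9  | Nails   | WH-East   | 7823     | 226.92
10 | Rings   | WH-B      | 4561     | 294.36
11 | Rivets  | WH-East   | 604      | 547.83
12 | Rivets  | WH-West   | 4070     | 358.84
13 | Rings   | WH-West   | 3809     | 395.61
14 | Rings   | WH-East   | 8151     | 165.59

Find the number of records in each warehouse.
SELECT warehouse, COUNT(*) as count
FROM inventory
GROUP BY warehouse

Result:
  WH-B: 4
  WH-C: 2
  WH-East: 4
  WH-West: 4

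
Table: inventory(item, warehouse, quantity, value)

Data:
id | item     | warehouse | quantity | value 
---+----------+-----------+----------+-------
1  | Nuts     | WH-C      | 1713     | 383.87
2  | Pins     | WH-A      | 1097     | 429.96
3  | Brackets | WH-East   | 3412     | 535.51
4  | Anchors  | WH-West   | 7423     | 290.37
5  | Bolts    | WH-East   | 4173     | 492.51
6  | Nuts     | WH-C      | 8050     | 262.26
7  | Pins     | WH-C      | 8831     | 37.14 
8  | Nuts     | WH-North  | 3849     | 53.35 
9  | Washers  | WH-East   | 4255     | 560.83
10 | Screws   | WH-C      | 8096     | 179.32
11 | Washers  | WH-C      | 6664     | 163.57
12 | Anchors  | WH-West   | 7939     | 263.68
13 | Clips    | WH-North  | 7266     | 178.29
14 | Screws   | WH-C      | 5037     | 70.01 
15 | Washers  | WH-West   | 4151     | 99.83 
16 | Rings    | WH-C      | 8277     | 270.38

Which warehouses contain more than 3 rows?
SELECT warehouse, COUNT(*) as cnt
FROM inventory
GROUP BY warehouse
HAVING COUNT(*) > 3

Result:
  WH-C: 7

Note: HAVING filters groups after aggregation, WHERE filters rows before.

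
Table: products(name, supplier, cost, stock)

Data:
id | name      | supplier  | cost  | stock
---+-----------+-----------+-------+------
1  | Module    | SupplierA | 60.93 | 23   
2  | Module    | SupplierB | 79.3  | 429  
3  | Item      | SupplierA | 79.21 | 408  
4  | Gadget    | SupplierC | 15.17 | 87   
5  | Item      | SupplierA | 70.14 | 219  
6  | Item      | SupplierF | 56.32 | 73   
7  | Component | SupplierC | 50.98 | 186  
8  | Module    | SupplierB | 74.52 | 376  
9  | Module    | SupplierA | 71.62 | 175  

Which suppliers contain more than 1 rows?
SELECT supplier, COUNT(*) as cnt
FROM products
GROUP BY supplier
HAVING COUNT(*) > 1

Result:
  SupplierA: 4
  SupplierB: 2
  SupplierC: 2

Note: HAVING filters groups after aggregation, WHERE filters rows before.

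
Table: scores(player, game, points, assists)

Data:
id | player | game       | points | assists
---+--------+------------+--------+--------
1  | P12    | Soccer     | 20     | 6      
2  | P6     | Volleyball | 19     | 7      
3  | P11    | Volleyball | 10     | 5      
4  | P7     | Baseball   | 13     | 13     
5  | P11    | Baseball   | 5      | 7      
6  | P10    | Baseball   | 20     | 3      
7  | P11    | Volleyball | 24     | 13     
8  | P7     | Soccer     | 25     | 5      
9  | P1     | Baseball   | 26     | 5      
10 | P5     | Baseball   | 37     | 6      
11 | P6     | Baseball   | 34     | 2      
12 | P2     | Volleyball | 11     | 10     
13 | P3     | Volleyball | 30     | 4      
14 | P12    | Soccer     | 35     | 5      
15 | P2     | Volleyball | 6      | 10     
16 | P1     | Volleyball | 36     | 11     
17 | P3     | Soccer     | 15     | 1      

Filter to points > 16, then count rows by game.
SELECT game, COUNT(*)
FROM scores
WHERE points > 16
GROUP BY game

Note: WHERE filters rows before grouping.

Result:
  Baseball: 4
  Soccer: 3
  Volleyball: 4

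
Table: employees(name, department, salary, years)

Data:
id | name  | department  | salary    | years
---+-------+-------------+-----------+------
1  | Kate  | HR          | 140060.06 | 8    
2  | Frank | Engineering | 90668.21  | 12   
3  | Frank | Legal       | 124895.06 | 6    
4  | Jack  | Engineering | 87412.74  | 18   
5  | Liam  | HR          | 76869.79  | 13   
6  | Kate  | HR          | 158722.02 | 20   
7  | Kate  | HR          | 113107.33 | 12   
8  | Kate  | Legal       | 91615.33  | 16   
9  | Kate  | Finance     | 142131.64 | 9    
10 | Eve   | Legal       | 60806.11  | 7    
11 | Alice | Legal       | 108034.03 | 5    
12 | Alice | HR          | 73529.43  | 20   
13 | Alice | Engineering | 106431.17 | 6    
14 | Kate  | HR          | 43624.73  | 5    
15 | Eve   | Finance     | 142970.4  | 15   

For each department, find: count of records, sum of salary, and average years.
SELECT department,
       COUNT(*) as cnt,
       SUM(salary) as total_salary,
       AVG(years) as avg_years
FROM employees
GROUP BY department

Result:
  Engineering: 3 records, 284512.12 total salary, 12.00 avg years
  Finance: 2 records, 285102.04 total salary, 12.00 avg years
  HR: 6 records, 605913.36 total salary, 13.00 avg years
  Legal: 4 records, 385350.53 total salary, 8.50 avg years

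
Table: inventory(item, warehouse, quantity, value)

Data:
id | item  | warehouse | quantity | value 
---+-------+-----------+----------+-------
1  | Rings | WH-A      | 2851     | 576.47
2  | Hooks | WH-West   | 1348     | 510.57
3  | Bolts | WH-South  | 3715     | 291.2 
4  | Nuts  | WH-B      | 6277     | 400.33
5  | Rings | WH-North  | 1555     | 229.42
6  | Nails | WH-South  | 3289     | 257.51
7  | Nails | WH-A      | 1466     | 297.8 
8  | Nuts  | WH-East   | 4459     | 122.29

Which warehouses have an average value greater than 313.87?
SELECT warehouse, AVG(value)
FROM inventory
GROUP BY warehouse
HAVING AVG(value) > 313.87

Result:
  WH-A: avg=437.14
  WH-B: avg=400.33
  WH-West: avg=510.57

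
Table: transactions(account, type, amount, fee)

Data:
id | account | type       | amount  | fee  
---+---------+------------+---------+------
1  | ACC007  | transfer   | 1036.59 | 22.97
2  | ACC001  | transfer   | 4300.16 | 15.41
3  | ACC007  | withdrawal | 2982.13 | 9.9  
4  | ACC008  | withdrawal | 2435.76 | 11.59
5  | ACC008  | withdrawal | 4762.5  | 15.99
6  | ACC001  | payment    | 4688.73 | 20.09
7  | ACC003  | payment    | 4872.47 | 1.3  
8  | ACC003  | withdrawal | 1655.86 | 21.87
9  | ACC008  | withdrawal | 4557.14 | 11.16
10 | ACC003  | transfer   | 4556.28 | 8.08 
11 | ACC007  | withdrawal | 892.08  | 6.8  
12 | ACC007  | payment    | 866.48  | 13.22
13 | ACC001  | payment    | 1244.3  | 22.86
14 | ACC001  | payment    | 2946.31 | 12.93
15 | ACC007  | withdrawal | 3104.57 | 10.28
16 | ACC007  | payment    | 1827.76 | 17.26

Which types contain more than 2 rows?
SELECT type, COUNT(*) as cnt
FROM transactions
GROUP BY type
HAVING COUNT(*) > 2

Result:
  payment: 6
  transfer: 3
  withdrawal: 7

Note: HAVING filters groups after aggregation, WHERE filters rows before.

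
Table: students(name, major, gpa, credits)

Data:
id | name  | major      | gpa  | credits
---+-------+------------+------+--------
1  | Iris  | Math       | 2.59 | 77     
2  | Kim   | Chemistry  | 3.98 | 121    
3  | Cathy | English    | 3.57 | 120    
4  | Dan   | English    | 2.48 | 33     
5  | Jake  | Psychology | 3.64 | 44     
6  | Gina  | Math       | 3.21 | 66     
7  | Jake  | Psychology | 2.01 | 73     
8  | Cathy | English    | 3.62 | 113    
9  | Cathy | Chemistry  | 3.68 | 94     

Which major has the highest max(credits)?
SELECT major, MAX(credits) as val
FROM students
GROUP BY major
ORDER BY val DESC
LIMIT 1

Result: Chemistry with max(credits) = 121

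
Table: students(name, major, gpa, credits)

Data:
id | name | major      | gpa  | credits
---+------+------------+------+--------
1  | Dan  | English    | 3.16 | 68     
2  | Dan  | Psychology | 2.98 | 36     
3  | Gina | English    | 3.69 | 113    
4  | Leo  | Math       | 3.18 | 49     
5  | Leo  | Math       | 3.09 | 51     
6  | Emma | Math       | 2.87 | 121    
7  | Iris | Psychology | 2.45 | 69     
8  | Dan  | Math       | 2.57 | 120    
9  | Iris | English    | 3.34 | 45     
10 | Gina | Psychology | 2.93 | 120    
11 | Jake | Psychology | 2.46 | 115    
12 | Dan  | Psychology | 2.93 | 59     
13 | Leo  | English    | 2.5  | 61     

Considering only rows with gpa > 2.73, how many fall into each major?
SELECT major, COUNT(*)
FROM students
WHERE gpa > 2.73
GROUP BY major

Note: WHERE filters rows before grouping.

Result:
  English: 3
  Math: 3
  Psychology: 3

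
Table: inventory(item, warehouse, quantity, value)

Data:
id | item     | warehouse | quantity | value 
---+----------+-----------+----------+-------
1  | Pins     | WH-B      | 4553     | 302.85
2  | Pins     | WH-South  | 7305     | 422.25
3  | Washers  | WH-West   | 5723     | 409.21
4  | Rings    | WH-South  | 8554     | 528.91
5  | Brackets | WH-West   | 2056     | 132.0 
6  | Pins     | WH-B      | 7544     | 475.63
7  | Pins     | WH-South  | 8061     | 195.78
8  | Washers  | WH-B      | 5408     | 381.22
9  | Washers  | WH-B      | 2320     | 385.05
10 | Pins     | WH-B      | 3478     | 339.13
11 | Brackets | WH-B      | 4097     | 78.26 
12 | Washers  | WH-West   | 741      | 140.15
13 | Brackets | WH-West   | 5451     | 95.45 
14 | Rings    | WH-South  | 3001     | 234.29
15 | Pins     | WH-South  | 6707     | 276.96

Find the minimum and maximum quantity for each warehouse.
SELECT warehouse, MIN(quantity), MAX(quantity)
FROM inventory
GROUP BY warehouse

Result:
  WH-B: min=2320, max=7544
  WH-South: min=3001, max=8554
  WH-West: min=741, max=5723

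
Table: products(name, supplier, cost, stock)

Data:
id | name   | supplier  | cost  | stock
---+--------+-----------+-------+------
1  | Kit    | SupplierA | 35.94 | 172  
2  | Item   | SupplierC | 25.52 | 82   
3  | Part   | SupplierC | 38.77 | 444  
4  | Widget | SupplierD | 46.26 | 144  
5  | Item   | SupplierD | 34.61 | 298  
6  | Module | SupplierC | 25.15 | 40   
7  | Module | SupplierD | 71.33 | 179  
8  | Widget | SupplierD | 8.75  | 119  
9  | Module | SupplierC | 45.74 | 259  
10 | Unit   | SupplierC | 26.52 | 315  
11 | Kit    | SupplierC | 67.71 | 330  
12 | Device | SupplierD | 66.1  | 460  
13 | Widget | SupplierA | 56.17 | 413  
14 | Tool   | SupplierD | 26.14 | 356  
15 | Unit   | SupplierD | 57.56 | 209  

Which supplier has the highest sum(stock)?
SELECT supplier, SUM(stock) as val
FROM products
GROUP BY supplier
ORDER BY val DESC
LIMIT 1

Result: SupplierD with sum(stock) = 1765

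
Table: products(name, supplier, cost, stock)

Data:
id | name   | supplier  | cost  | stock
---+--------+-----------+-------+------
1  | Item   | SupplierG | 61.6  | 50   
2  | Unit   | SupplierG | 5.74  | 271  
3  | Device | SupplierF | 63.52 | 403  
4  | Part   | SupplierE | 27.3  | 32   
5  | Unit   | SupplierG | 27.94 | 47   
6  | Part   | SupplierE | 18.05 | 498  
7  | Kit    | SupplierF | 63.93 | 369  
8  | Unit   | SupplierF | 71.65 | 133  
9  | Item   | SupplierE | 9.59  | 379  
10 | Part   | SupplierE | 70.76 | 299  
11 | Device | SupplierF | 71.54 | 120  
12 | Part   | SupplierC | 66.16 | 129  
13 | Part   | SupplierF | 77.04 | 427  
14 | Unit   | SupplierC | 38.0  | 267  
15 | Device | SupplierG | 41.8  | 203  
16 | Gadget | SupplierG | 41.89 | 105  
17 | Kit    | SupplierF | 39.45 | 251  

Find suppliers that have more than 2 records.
SELECT supplier, COUNT(*) as cnt
FROM products
GROUP BY supplier
HAVING COUNT(*) > 2

Result:
  SupplierE: 4
  SupplierF: 6
  SupplierG: 5

Note: HAVING filters groups after aggregation, WHERE filters rows before.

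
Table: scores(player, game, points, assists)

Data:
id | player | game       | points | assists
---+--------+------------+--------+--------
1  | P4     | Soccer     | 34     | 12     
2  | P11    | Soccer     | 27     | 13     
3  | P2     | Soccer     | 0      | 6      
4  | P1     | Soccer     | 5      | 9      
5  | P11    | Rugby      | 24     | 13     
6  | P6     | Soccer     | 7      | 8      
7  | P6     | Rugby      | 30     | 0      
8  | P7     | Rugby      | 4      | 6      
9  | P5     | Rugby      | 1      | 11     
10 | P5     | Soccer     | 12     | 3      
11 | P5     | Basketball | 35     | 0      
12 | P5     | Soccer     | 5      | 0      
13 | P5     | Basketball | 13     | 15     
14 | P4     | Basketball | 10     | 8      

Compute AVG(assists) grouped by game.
SELECT game, AVG(assists) as result
FROM scores
GROUP BY game

Result:
  Basketball: 7.67
  Rugby: 7.50
  Soccer: 7.29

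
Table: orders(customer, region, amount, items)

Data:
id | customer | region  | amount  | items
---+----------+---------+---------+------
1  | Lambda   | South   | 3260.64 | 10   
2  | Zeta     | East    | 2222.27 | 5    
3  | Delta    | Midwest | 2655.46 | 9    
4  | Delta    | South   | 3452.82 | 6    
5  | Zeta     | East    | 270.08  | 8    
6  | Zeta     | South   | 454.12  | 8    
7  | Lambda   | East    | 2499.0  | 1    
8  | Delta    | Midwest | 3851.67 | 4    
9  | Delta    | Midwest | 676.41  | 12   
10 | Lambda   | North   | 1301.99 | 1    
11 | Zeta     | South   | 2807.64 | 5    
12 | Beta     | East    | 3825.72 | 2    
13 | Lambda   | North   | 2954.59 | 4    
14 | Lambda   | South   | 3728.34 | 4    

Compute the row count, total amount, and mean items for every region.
SELECT region,
       COUNT(*) as cnt,
       SUM(amount) as total_amount,
       AVG(items) as avg_items
FROM orders
GROUP BY region

Result:
  East: 4 records, 8817.07 total amount, 4.00 avg items
  Midwest: 3 records, 7183.54 total amount, 8.33 avg items
  North: 2 records, 4256.58 total amount, 2.50 avg items
  South: 5 records, 13703.56 total amount, 6.60 avg items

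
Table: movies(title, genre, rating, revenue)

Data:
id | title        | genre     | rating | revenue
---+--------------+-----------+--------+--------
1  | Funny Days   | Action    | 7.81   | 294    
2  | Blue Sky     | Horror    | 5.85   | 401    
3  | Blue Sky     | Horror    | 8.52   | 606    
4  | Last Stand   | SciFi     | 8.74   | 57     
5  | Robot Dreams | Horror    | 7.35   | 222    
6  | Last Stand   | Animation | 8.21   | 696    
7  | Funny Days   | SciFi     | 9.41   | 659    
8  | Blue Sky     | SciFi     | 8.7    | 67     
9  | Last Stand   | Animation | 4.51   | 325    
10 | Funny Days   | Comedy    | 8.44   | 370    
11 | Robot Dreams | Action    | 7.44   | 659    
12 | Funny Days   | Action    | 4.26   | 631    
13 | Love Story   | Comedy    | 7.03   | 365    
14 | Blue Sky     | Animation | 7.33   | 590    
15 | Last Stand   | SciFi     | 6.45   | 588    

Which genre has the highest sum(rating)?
SELECT genre, SUM(rating) as val
FROM movies
GROUP BY genre
ORDER BY val DESC
LIMIT 1

Result: SciFi with sum(rating) = 33.30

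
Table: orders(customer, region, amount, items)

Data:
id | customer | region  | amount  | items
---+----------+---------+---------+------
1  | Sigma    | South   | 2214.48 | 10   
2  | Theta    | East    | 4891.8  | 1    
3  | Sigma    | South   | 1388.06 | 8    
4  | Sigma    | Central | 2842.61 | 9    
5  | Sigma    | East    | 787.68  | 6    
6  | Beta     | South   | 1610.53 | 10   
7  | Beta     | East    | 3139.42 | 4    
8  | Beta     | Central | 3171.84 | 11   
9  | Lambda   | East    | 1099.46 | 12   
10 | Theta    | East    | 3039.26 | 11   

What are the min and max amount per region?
SELECT region, MIN(amount), MAX(amount)
FROM orders
GROUP BY region

Result:
  Central: min=2842.61, max=3171.84
  East: min=787.68, max=4891.80
  South: min=1388.06, max=2214.48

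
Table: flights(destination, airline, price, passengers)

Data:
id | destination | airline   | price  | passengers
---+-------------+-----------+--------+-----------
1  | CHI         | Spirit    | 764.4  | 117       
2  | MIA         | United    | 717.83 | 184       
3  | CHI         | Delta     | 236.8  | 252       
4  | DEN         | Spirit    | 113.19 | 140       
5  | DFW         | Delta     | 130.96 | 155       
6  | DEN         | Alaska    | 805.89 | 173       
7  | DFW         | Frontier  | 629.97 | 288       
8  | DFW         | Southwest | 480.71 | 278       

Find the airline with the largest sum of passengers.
SELECT airline, SUM(passengers) as val
FROM flights
GROUP BY airline
ORDER BY val DESC
LIMIT 1

Result: Delta with sum(passengers) = 407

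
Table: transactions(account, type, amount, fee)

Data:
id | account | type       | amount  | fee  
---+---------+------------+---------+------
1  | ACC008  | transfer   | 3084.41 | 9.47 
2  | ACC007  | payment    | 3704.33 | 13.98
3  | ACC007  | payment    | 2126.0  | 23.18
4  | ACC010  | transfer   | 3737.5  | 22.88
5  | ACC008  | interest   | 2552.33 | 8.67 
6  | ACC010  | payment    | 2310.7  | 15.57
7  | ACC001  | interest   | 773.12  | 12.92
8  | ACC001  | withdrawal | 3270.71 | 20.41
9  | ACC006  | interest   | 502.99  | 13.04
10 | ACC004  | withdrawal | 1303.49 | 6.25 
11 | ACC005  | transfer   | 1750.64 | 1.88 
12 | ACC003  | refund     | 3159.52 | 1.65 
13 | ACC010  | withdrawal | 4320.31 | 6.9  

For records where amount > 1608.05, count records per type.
SELECT type, COUNT(*)
FROM transactions
WHERE amount > 1608.05
GROUP BY type

Note: WHERE filters rows before grouping.

Result:
  interest: 1
  payment: 3
  refund: 1
  transfer: 3
  withdrawal: 2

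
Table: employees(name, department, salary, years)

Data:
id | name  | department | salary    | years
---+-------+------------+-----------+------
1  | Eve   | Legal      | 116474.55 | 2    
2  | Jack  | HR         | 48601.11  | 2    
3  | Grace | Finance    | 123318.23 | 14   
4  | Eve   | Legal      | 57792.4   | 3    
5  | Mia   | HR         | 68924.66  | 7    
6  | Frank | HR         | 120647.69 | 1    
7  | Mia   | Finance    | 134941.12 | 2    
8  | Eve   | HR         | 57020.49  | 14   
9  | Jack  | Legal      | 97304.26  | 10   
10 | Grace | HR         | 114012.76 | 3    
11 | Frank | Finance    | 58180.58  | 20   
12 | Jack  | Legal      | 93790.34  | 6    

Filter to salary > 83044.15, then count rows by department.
SELECT department, COUNT(*)
FROM employees
WHERE salary > 83044.15
GROUP BY department

Note: WHERE filters rows before grouping.

Result:
  Finance: 2
  HR: 2
  Legal: 3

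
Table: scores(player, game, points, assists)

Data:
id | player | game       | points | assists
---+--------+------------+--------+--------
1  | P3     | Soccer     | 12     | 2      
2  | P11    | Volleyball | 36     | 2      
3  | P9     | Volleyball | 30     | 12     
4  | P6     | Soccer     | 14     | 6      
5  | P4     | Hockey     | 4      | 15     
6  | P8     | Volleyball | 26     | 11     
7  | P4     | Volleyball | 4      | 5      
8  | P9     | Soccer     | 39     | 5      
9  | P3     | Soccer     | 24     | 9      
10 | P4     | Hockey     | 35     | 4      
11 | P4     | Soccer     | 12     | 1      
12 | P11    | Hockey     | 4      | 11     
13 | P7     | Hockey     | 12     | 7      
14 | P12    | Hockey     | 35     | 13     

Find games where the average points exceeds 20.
SELECT game, AVG(points)
FROM scores
GROUP BY game
HAVING AVG(points) > 20

Result:
  Soccer: avg=20.20
  Volleyball: avg=24.00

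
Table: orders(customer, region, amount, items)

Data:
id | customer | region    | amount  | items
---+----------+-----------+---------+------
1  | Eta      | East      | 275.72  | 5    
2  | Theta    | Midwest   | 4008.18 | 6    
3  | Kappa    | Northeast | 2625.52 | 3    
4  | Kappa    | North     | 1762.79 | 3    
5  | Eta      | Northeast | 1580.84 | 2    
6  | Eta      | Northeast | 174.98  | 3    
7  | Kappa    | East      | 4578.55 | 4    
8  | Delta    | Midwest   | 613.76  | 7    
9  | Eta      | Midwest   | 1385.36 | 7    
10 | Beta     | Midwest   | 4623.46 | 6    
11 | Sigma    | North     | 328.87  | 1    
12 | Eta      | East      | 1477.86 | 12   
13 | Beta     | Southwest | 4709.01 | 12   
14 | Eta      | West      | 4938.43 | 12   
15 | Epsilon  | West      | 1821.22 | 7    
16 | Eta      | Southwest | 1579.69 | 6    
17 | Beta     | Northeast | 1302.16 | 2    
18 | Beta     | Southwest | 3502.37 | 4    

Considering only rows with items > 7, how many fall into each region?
SELECT region, COUNT(*)
FROM orders
WHERE items > 7
GROUP BY region

Note: WHERE filters rows before grouping.

Result:
  East: 1
  Southwest: 1
  West: 1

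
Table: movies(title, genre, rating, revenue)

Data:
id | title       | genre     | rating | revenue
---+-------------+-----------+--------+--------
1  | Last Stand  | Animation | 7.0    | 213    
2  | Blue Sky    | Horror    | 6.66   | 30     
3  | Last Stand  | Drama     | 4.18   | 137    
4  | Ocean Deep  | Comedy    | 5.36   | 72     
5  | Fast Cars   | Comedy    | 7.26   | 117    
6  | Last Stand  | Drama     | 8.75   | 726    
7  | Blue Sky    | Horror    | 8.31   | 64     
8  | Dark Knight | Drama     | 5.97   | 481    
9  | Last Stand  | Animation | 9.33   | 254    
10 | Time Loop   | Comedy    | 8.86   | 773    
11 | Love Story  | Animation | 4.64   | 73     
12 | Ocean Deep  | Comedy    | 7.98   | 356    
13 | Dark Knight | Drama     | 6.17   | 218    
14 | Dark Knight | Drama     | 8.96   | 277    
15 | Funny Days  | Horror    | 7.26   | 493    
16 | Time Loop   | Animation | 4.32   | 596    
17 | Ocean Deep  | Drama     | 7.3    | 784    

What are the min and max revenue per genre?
SELECT genre, MIN(revenue), MAX(revenue)
FROM movies
GROUP BY genre

Result:
  Animation: min=73, max=596
  Comedy: min=72, max=773
  Drama: min=137, max=784
  Horror: min=30, max=493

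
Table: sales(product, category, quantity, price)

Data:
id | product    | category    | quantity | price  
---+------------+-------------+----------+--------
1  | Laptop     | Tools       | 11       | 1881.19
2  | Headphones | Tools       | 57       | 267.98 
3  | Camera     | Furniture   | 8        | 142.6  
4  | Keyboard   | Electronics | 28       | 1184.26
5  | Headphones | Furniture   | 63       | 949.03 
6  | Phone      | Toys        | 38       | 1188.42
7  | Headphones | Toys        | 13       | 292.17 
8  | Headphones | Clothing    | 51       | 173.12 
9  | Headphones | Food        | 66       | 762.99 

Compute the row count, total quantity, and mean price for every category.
SELECT category,
       COUNT(*) as cnt,
       SUM(quantity) as total_quantity,
       AVG(price) as avg_price
FROM sales
GROUP BY category

Result:
  Clothing: 1 records, 51 total quantity, 173.12 avg price
  Electronics: 1 records, 28 total quantity, 1184.26 avg price
  Food: 1 records, 66 total quantity, 762.99 avg price
  Furniture: 2 records, 71 total quantity, 545.82 avg price
  Tools: 2 records, 68 total quantity, 1074.59 avg price
  Toys: 2 records, 51 total quantity, 740.30 avg price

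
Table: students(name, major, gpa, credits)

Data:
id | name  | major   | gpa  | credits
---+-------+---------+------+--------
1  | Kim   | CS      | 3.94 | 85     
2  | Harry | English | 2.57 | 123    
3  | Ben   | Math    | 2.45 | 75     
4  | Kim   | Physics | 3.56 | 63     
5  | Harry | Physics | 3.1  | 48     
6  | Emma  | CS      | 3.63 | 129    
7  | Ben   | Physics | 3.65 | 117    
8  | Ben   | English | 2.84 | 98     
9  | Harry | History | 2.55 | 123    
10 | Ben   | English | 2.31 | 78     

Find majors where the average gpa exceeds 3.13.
SELECT major, AVG(gpa)
FROM students
GROUP BY major
HAVING AVG(gpa) > 3.13

Result:
  CS: avg=3.79
  Physics: avg=3.44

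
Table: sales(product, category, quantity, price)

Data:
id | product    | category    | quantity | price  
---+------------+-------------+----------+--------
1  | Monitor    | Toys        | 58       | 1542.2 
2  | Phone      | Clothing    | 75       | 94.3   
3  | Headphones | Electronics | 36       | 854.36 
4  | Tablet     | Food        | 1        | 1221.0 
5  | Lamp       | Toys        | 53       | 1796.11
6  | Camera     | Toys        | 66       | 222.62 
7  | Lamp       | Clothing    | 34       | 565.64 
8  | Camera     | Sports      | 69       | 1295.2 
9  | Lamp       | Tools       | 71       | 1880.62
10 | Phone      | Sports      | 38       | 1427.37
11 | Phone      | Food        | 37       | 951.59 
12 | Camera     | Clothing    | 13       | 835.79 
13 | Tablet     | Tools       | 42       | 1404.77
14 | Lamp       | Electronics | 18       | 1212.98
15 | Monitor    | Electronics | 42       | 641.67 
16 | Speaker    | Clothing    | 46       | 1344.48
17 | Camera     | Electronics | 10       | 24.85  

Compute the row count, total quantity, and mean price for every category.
SELECT category,
       COUNT(*) as cnt,
       SUM(quantity) as total_quantity,
       AVG(price) as avg_price
FROM sales
GROUP BY category

Result:
  Clothing: 4 records, 168 total quantity, 710.05 avg price
  Electronics: 4 records, 106 total quantity, 683.47 avg price
  Food: 2 records, 38 total quantity, 1086.30 avg price
  Sports: 2 records, 107 total quantity, 1361.29 avg price
  Tools: 2 records, 113 total quantity, 1642.70 avg price
  Toys: 3 records, 177 total quantity, 1186.98 avg price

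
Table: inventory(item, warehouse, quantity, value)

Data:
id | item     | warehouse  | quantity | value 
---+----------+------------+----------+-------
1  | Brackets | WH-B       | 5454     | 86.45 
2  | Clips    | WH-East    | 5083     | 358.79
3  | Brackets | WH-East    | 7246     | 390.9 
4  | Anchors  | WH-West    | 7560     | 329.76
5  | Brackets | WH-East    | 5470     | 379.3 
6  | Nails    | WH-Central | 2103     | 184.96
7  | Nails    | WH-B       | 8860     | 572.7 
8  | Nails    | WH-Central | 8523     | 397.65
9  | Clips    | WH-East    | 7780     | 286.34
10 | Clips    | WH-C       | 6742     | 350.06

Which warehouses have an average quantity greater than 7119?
SELECT warehouse, AVG(quantity)
FROM inventory
GROUP BY warehouse
HAVING AVG(quantity) > 7119

Result:
  WH-B: avg=7157.00
  WH-West: avg=7560.00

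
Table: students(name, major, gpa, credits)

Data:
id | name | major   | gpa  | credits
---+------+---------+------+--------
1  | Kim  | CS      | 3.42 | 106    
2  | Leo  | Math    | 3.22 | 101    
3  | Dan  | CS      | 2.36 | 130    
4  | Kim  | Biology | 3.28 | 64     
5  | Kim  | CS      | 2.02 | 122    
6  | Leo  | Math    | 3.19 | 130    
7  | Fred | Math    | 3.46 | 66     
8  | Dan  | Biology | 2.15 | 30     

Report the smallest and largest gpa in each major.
SELECT major, MIN(gpa), MAX(gpa)
FROM students
GROUP BY major

Result:
  Biology: min=2.15, max=3.28
  CS: min=2.02, max=3.42
  Math: min=3.19, max=3.46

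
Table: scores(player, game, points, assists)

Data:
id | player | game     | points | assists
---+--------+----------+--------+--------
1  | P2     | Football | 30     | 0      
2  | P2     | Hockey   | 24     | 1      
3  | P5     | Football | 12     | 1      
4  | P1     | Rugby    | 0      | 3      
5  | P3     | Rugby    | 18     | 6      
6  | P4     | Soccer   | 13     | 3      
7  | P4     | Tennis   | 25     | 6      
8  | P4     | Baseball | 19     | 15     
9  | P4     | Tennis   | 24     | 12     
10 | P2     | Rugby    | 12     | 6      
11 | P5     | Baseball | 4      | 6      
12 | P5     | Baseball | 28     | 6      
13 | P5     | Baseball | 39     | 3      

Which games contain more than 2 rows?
SELECT game, COUNT(*) as cnt
FROM scores
GROUP BY game
HAVING COUNT(*) > 2

Result:
  Baseball: 4
  Rugby: 3

Note: HAVING filters groups after aggregation, WHERE filters rows before.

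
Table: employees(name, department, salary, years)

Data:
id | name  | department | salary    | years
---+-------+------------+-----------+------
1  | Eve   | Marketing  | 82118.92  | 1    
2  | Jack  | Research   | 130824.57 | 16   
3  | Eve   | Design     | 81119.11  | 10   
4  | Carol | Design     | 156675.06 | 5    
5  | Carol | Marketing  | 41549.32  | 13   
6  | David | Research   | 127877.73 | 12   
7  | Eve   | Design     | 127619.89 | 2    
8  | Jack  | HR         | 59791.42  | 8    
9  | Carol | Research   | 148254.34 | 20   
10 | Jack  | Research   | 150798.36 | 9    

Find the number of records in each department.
SELECT department, COUNT(*) as count
FROM employees
GROUP BY department

Result:
  Design: 3
  HR: 1
  Marketing: 2
  Research: 4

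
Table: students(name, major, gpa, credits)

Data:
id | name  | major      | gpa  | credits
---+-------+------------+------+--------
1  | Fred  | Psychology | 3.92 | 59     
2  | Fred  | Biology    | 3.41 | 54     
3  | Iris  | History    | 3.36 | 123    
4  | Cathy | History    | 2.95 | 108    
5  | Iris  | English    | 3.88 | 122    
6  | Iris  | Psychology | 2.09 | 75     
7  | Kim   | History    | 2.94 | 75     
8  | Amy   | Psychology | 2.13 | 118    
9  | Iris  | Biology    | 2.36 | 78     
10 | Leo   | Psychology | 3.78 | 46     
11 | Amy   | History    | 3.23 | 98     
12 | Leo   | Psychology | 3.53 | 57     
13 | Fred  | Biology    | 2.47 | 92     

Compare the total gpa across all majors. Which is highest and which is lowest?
SELECT major, SUM(gpa)
FROM students
GROUP BY major
ORDER BY SUM(gpa)

All groups:
  English: 3.88
  Biology: 8.24
  History: 12.48
  Psychology: 15.45

Highest: Psychology (15.45)
Lowest: English (3.88)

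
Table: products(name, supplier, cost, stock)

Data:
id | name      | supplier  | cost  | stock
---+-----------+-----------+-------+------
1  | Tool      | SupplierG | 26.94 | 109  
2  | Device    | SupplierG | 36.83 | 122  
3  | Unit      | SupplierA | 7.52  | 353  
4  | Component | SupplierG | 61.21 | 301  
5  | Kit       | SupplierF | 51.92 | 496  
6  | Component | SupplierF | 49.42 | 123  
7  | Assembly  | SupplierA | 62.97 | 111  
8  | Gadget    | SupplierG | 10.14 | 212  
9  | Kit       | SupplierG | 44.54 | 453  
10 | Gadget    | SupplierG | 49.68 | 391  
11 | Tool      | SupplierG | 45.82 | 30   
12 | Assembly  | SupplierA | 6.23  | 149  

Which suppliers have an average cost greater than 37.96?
SELECT supplier, AVG(cost)
FROM products
GROUP BY supplier
HAVING AVG(cost) > 37.96

Result:
  SupplierF: avg=50.67
  SupplierG: avg=39.31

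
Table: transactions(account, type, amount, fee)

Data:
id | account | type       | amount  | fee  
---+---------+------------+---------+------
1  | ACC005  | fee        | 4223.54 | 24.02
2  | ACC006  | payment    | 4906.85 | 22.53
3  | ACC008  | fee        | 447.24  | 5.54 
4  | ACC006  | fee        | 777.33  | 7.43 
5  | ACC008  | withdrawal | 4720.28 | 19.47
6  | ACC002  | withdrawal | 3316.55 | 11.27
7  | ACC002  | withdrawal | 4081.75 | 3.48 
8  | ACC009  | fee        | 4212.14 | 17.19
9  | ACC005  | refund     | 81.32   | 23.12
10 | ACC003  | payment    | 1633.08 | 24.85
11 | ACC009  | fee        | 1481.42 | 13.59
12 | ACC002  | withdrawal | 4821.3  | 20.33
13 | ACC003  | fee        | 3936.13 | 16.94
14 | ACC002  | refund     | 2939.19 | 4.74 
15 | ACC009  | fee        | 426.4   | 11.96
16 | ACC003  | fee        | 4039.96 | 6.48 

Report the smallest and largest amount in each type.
SELECT type, MIN(amount), MAX(amount)
FROM transactions
GROUP BY type

Result:
  fee: min=426.40, max=4223.54
  payment: min=1633.08, max=4906.85
  refund: min=81.32, max=2939.19
  withdrawal: min=3316.55, max=4821.30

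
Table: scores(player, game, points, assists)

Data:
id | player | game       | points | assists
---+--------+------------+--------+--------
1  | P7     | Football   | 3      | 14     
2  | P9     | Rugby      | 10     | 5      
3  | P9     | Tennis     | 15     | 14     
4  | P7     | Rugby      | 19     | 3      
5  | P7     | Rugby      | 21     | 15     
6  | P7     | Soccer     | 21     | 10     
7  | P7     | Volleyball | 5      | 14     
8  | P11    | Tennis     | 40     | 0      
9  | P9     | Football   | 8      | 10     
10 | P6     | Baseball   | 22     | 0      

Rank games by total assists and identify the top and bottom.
SELECT game, SUM(assists)
FROM scores
GROUP BY game
ORDER BY SUM(assists)

All groups:
  Baseball: 0
  Soccer: 10
  Tennis: 14
  Volleyball: 14
  Rugby: 23
  Football: 24

Highest: Football (24)
Lowest: Baseball (0)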